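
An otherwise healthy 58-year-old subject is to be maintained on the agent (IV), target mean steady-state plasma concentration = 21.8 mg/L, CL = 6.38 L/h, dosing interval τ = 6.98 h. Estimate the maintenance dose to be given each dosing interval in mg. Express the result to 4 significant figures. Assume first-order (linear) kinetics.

At steady state, Dose/τ = Css × CL.
Dose = Css × CL × τ = 21.8 × 6.380 × 6.98 = 970.8 mg

970.8 mg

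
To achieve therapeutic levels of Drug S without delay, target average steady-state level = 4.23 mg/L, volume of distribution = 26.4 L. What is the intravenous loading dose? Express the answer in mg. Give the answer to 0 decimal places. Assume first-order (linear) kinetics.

112 mg

LD = Css × Vd = 4.23 × 26.4 = 111.7 mg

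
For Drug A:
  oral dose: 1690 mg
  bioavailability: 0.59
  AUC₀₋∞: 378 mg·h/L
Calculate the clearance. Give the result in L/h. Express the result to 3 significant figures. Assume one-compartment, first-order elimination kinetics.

CL = F·Dose / AUC = 0.59 × 1690 / 378 = 2.638 L/h

2.64 L/h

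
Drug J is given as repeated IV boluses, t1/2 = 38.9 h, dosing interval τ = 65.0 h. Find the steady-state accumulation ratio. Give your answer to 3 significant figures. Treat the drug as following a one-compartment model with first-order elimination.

k = ln2 / t½ = 0.693147 / 38.9 = 0.01782 h⁻¹
e^(−kτ) = e^(−0.01782 × 65.0) = 0.3140
Accumulation ratio R = 1 / (1 − e^(−kτ)) = 1 / (1 − 0.3140) = 1.458

1.46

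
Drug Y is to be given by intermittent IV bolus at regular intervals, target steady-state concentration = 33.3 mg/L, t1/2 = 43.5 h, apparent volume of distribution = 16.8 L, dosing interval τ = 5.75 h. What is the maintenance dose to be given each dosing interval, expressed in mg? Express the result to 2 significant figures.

51 mg

k = ln2 / t½ = 0.693147 / 43.5 = 0.01593 h⁻¹
CL = k × Vd = 0.01593 × 16.8 = 0.2676 L/h
At steady state, Dose/τ = Css × CL.
Dose = Css × CL × τ = 33.3 × 0.2676 × 5.75 = 51.24 mg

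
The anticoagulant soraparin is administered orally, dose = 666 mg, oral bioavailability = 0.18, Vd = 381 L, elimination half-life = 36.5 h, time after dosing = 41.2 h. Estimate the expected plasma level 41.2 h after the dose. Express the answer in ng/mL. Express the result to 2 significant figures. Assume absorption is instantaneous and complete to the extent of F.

140 ng/mL

Amount reaching circulation = F × Dose = 0.18 × 666.0 = 119.9 mg
C₀ = F·Dose / Vd = 119.9 / 381 = 0.3147 mg/L
k = ln2 / t½ = 0.693147 / 36.5 = 0.01899 h⁻¹
C = C₀ · e^(−k·t) = 0.3147 × e^(−0.01899 × 41.2)
  = 0.3147 × 0.4573 = 0.1439 mg/L
Convert: 0.1439 mg/L × 1000 = 143.9 ng/mL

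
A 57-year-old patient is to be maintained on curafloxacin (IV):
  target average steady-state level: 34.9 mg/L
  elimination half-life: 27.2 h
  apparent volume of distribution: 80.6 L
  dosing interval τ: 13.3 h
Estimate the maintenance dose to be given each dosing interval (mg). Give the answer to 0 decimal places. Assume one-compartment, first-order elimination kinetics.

953 mg

k = ln2 / t½ = 0.693147 / 27.2 = 0.02548 h⁻¹
CL = k × Vd = 0.02548 × 80.6 = 2.054 L/h
At steady state, Dose/τ = Css × CL.
Dose = Css × CL × τ = 34.9 × 2.054 × 13.3 = 953.4 mg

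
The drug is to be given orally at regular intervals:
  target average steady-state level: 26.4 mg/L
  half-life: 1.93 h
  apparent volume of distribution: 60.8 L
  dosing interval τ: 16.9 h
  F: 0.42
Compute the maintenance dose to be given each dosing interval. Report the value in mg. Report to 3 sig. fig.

23200 mg

k = ln2 / t½ = 0.693147 / 1.93 = 0.3591 h⁻¹
CL = k × Vd = 0.3591 × 60.8 = 21.83 L/h
At steady state, F × (Dose/τ) = Css × CL.
Dose = Css × CL × τ / F = 26.4 × 21.83 × 16.9 / 0.42 = 23190 mg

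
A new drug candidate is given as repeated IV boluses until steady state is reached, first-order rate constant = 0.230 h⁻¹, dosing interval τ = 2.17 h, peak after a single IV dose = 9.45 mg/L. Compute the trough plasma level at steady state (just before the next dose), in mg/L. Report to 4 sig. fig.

e^(−kτ) = e^(−0.2300 × 2.17) = 0.6071
Accumulation ratio R = 1 / (1 − e^(−kτ)) = 1 / (1 − 0.6071) = 2.545
Steady-state trough = C₀ × R × e^(−kτ) = 9.45 × 2.545 × 0.6071 = 14.60 mg/L

14.60 mg/L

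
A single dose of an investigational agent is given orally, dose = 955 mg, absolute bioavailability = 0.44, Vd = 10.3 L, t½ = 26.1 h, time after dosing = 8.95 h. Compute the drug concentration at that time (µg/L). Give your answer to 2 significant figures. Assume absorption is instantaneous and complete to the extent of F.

32000 µg/L

Amount reaching circulation = F × Dose = 0.44 × 955.0 = 420.2 mg
C₀ = F·Dose / Vd = 420.2 / 10.3 = 40.80 mg/L
k = ln2 / t½ = 0.693147 / 26.1 = 0.02656 h⁻¹
C = C₀ · e^(−k·t) = 40.80 × e^(−0.02656 × 8.95)
  = 40.80 × 0.7884 = 32.17 mg/L
Convert: 32.17 mg/L × 1000 = 32170 µg/L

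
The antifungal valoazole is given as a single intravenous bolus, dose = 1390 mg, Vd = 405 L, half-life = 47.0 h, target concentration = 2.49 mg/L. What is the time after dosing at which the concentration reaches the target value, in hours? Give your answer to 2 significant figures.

C₀ = Dose / Vd = 1390 / 405 = 3.432 mg/L
k = ln2 / t½ = 0.693147 / 47.0 = 0.01475 h⁻¹
t = ln(C₀ / C) / k = ln(3.432 / 2.49) / 0.01475
  = ln(1.378) / 0.01475 = 0.3206 / 0.01475 = 21.74 h

22 h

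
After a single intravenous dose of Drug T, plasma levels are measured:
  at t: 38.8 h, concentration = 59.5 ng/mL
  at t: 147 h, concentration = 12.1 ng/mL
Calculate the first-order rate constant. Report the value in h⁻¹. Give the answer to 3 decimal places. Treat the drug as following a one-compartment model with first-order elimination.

0.015 h⁻¹

k = ln(C₁/C₂) / (t₂ − t₁) = ln(59.5/12.1) / (147 − 38.8)
  = 1.593 / 108.2 = 0.01472 h⁻¹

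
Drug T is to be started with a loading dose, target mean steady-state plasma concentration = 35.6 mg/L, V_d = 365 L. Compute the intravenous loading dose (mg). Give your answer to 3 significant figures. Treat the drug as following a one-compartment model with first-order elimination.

13000 mg

LD = Css × Vd = 35.6 × 365 = 12990 mg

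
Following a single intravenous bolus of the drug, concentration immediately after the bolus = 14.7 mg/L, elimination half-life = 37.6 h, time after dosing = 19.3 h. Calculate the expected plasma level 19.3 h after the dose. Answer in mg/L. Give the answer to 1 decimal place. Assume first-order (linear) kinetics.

10.3 mg/L

k = ln2 / t½ = 0.693147 / 37.6 = 0.01843 h⁻¹
C = C₀ · e^(−k·t) = 14.70 × e^(−0.01843 × 19.3)
  = 14.70 × 0.7007 = 10.30 mg/L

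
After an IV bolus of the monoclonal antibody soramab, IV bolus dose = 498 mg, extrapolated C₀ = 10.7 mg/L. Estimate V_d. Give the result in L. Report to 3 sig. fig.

Vd = Dose / C₀ = 498.0 / 10.7 = 46.54 L

46.5 L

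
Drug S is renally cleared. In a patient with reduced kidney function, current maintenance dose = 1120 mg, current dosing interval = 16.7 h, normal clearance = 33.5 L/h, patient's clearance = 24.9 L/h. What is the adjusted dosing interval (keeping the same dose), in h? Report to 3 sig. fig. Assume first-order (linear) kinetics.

To keep the same average steady-state level, dosing rate must scale with clearance.
CL ratio = 24.9 / 33.5 = 0.7433
New interval (same dose) = 16.7 / 0.7433 = 22.47 h

22.5 h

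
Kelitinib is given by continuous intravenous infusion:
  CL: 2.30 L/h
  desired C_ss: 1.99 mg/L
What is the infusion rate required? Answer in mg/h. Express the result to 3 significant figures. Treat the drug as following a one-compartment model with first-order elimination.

At steady state, infusion rate R₀ = Css × CL = 1.99 × 2.300 = 4.577 mg/h

4.58 mg/h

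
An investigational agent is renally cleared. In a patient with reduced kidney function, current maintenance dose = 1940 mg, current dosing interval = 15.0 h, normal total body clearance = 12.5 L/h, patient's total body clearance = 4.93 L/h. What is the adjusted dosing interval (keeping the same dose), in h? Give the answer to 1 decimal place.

38.0 h

To keep the same average steady-state level, dosing rate must scale with clearance.
CL ratio = 4.93 / 12.5 = 0.3944
New interval (same dose) = 15.0 / 0.3944 = 38.03 h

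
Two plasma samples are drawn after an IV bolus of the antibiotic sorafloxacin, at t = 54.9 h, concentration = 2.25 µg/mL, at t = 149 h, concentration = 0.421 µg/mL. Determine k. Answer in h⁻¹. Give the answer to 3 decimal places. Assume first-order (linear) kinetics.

k = ln(C₁/C₂) / (t₂ − t₁) = ln(2.25/0.421) / (149 − 54.9)
  = 1.676 / 94.10 = 0.01781 h⁻¹

0.018 h⁻¹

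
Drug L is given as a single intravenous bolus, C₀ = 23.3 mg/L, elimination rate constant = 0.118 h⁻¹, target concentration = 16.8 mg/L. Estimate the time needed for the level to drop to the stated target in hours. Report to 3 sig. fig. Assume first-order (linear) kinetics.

t = ln(C₀ / C) / k = ln(23.30 / 16.8) / 0.1180
  = ln(1.387) / 0.1180 = 0.3271 / 0.1180 = 2.772 h

2.77 h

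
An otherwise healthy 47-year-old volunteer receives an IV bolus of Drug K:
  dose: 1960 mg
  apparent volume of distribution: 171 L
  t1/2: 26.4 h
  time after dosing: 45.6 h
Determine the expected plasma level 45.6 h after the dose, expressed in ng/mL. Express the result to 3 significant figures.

C₀ = Dose / Vd = 1960 / 171 = 11.46 mg/L
k = ln2 / t½ = 0.693147 / 26.4 = 0.02626 h⁻¹
C = C₀ · e^(−k·t) = 11.46 × e^(−0.02626 × 45.6)
  = 11.46 × 0.3020 = 3.461 mg/L
Convert: 3.461 mg/L × 1000 = 3461 ng/mL

3460 ng/mL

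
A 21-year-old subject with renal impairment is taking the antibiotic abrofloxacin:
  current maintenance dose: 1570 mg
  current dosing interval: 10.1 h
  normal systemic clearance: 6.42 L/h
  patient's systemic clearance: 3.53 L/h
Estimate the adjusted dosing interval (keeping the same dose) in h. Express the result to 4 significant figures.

To keep the same average steady-state level, dosing rate must scale with clearance.
CL ratio = 3.53 / 6.42 = 0.5498
New interval (same dose) = 10.1 / 0.5498 = 18.37 h

18.37 h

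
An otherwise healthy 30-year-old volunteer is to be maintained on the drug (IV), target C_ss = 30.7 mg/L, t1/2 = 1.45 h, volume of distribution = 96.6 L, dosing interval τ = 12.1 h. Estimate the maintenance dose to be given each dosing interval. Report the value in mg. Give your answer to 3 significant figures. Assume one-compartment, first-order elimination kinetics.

k = ln2 / t½ = 0.693147 / 1.45 = 0.4780 h⁻¹
CL = k × Vd = 0.4780 × 96.6 = 46.17 L/h
At steady state, Dose/τ = Css × CL.
Dose = Css × CL × τ = 30.7 × 46.17 × 12.1 = 17150 mg

17200 mg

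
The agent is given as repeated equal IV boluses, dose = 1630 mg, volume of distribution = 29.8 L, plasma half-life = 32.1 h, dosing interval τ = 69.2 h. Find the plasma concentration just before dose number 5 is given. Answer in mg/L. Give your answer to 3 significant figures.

C₀ per dose = Dose / Vd = 1630 / 29.8 = 54.70 mg/L
k = ln2 / t½ = 0.693147 / 32.1 = 0.02159 h⁻¹
Fraction remaining after one interval: r = e^(−kτ) = e^(−0.02159 × 69.2) = 0.2245
Before dose 5, 4 doses have been given (aged 1τ, 2τ, 3τ, 4τ).
C_trough = C₀ × (r + r² + … + r^4) = C₀ × r(1−r^4)/(1−r)
        = 54.70 × 0.2245 × (1 − 0.002540) / (1 − 0.2245) = 15.79 mg/L

15.8 mg/L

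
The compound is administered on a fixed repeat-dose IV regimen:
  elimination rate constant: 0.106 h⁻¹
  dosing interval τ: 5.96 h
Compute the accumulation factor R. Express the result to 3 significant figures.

e^(−kτ) = e^(−0.1060 × 5.96) = 0.5317
Accumulation ratio R = 1 / (1 − e^(−kτ)) = 1 / (1 − 0.5317) = 2.135

2.14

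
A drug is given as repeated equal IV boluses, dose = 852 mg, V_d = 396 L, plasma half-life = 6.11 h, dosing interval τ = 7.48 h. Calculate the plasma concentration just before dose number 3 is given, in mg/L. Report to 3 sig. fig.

C₀ per dose = Dose / Vd = 852 / 396 = 2.152 mg/L
k = ln2 / t½ = 0.693147 / 6.11 = 0.1134 h⁻¹
Fraction remaining after one interval: r = e^(−kτ) = e^(−0.1134 × 7.48) = 0.4282
Before dose 3, 2 doses have been given (aged 1τ, 2τ).
C_trough = C₀ × (r + r²) = 2.152 × (0.4282 + 0.1834) = 1.316 mg/L

1.32 mg/L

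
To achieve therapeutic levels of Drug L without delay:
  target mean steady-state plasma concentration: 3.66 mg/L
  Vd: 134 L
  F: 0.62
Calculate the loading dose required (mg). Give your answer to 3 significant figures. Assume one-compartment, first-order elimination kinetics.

791 mg

LD = Css × Vd / F = 3.66 × 134 / 0.62 = 791.0 mg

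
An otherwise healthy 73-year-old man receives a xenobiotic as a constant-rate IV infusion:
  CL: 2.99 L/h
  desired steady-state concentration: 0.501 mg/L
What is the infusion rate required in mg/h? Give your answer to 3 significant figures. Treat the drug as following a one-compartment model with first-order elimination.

At steady state, infusion rate R₀ = Css × CL = 0.501 × 2.990 = 1.498 mg/h

1.50 mg/h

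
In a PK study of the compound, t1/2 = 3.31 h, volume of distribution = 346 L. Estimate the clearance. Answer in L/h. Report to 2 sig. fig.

k = ln2 / t½ = 0.693147 / 3.31 = 0.2094 h⁻¹
CL = k × Vd = 0.2094 × 346 = 72.45 L/h

72 L/h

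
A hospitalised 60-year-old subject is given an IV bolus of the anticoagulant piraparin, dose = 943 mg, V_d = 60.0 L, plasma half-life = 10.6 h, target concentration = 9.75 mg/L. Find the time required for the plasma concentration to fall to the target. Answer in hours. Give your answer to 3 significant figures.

7.30 h

C₀ = Dose / Vd = 943.0 / 60.0 = 15.72 mg/L
k = ln2 / t½ = 0.693147 / 10.6 = 0.06539 h⁻¹
t = ln(C₀ / C) / k = ln(15.72 / 9.75) / 0.06539
  = ln(1.612) / 0.06539 = 0.4775 / 0.06539 = 7.302 h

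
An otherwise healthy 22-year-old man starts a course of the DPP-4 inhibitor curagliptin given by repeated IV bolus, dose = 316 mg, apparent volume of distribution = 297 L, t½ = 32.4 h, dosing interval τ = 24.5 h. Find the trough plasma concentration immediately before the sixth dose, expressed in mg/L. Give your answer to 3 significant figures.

C₀ per dose = Dose / Vd = 316 / 297 = 1.064 mg/L
k = ln2 / t½ = 0.693147 / 32.4 = 0.02139 h⁻¹
Fraction remaining after one interval: r = e^(−kτ) = e^(−0.02139 × 24.5) = 0.5921
Before dose 6, 5 doses have been given (aged 1τ, 2τ, 3τ, 4τ, 5τ).
C_trough = C₀ × (r + r² + … + r^5) = C₀ × r(1−r^5)/(1−r)
        = 1.064 × 0.5921 × (1 − 0.07277) / (1 − 0.5921) = 1.432 mg/L

1.43 mg/L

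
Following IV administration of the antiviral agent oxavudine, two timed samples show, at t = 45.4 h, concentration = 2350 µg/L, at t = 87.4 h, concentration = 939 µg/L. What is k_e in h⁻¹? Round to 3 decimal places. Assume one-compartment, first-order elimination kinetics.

0.022 h⁻¹

k = ln(C₁/C₂) / (t₂ − t₁) = ln(2350/939) / (87.4 − 45.4)
  = 0.9174 / 42.00 = 0.02184 h⁻¹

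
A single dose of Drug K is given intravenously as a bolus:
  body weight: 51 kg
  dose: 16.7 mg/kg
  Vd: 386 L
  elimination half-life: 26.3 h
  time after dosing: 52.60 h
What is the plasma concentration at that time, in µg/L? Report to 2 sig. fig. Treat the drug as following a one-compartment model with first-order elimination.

Total dose = 16.7 × 51 = 851.7 mg
C₀ = Dose / Vd = 851.7 / 386 = 2.206 mg/L
k = ln2 / t½ = 0.693147 / 26.3 = 0.02636 h⁻¹
t / t½ = 52.60 / 26.3 = 2 half-lives
C = C₀ × (1/2)^2 = 2.206 × 0.2500 = 0.5515 mg/L
Convert: 0.5515 mg/L × 1000 = 551.5 µg/L

550 µg/L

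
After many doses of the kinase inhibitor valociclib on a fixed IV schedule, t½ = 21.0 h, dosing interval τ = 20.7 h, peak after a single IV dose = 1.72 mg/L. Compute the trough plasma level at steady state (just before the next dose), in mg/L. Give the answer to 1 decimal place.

k = ln2 / t½ = 0.693147 / 21.0 = 0.03301 h⁻¹
e^(−kτ) = e^(−0.03301 × 20.7) = 0.5049
Accumulation ratio R = 1 / (1 − e^(−kτ)) = 1 / (1 − 0.5049) = 2.020
Steady-state trough = C₀ × R × e^(−kτ) = 1.72 × 2.020 × 0.5049 = 1.754 mg/L

1.8 mg/L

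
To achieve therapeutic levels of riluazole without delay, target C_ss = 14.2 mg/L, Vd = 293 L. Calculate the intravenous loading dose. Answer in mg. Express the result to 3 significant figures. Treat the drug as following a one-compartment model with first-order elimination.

LD = Css × Vd = 14.2 × 293 = 4161 mg

4160 mg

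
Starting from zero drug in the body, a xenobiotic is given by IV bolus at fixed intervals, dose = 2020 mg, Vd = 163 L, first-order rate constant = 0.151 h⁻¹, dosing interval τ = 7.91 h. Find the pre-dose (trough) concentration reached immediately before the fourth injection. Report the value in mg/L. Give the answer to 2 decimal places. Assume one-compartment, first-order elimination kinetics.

C₀ per dose = Dose / Vd = 2020 / 163 = 12.39 mg/L
Fraction remaining after one interval: r = e^(−kτ) = e^(−0.1510 × 7.91) = 0.3029
Before dose 4, 3 doses have been given (aged 1τ, 2τ, 3τ).
C_trough = C₀ × (r + r² + … + r^3) = C₀ × r(1−r^3)/(1−r)
        = 12.39 × 0.3029 × (1 − 0.02779) / (1 − 0.3029) = 5.234 mg/L

5.23 mg/L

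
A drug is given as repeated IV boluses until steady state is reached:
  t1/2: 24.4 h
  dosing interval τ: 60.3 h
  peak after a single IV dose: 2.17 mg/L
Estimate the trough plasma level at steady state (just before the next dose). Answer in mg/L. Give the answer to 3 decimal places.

0.477 mg/L

k = ln2 / t½ = 0.693147 / 24.4 = 0.02841 h⁻¹
e^(−kτ) = e^(−0.02841 × 60.3) = 0.1803
Accumulation ratio R = 1 / (1 − e^(−kτ)) = 1 / (1 − 0.1803) = 1.220
Steady-state trough = C₀ × R × e^(−kτ) = 2.17 × 1.220 × 0.1803 = 0.4773 mg/L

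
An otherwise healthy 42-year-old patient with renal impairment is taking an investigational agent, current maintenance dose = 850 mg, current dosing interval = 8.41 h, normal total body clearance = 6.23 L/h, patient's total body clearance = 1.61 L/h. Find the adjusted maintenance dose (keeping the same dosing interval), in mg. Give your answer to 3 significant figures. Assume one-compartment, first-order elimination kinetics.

220 mg

To keep the same average steady-state level, dosing rate must scale with clearance.
CL ratio = 1.61 / 6.23 = 0.2584
New dose (same interval) = 850 × 0.2584 = 219.6 mg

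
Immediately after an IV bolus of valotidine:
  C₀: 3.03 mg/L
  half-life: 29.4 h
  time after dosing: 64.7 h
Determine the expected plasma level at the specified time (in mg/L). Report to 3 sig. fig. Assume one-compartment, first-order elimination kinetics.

0.659 mg/L

k = ln2 / t½ = 0.693147 / 29.4 = 0.02358 h⁻¹
C = C₀ · e^(−k·t) = 3.030 × e^(−0.02358 × 64.7)
  = 3.030 × 0.2175 = 0.6590 mg/L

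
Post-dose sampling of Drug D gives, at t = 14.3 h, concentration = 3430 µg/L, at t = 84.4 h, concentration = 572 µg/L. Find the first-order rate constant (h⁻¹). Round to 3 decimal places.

0.026 h⁻¹

k = ln(C₁/C₂) / (t₂ − t₁) = ln(3430/572) / (84.4 − 14.3)
  = 1.791 / 70.10 = 0.02555 h⁻¹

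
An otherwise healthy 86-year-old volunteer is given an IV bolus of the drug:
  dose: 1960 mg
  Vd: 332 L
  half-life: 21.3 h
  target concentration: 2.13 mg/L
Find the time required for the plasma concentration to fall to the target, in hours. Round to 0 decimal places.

31 h

C₀ = Dose / Vd = 1960 / 332 = 5.904 mg/L
k = ln2 / t½ = 0.693147 / 21.3 = 0.03254 h⁻¹
t = ln(C₀ / C) / k = ln(5.904 / 2.13) / 0.03254
  = ln(2.772) / 0.03254 = 1.020 / 0.03254 = 31.35 h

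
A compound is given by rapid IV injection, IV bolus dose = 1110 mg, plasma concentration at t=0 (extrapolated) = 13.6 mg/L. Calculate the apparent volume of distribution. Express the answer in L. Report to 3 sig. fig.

Vd = Dose / C₀ = 1110 / 13.6 = 81.62 L

81.6 L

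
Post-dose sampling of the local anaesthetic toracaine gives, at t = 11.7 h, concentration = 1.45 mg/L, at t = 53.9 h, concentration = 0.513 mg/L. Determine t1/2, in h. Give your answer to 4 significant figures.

28.15 h

k = ln(C₁/C₂) / (t₂ − t₁) = ln(1.45/0.513) / (53.9 − 11.7)
  = 1.039 / 42.20 = 0.02462 h⁻¹
t½ = ln2 / k = 0.693147 / 0.02462 = 28.15 h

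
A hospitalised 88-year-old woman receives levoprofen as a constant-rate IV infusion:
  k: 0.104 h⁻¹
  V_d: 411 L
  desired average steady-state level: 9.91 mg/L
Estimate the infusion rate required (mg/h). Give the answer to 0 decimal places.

424 mg/h

CL = k × Vd = 0.1040 × 411 = 42.74 L/h
At steady state, infusion rate R₀ = Css × CL = 9.91 × 42.74 = 423.6 mg/h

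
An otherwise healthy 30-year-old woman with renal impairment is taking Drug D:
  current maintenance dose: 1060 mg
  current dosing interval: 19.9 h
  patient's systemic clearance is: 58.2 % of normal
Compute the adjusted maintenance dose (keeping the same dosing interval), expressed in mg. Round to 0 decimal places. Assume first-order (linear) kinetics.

To keep the same average steady-state level, dosing rate must scale with clearance.
CL ratio = 58.2 / 100 = 0.5820
New dose (same interval) = 1060 × 0.5820 = 616.9 mg

617 mg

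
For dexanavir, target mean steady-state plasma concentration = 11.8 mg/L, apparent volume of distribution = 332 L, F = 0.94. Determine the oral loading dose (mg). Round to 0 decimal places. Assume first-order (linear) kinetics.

4168 mg

LD = Css × Vd / F = 11.8 × 332 / 0.94 = 4168 mg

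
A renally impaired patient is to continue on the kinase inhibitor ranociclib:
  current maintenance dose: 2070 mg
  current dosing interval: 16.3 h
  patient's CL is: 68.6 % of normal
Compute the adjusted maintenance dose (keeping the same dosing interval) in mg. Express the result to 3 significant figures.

To keep the same average steady-state level, dosing rate must scale with clearance.
CL ratio = 68.6 / 100 = 0.6860
New dose (same interval) = 2070 × 0.6860 = 1420 mg

1420 mg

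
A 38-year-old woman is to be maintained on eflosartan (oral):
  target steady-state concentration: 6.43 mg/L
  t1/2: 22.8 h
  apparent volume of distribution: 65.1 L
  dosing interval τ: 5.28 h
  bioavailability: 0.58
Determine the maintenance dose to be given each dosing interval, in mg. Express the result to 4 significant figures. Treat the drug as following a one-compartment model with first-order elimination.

k = ln2 / t½ = 0.693147 / 22.8 = 0.03040 h⁻¹
CL = k × Vd = 0.03040 × 65.1 = 1.979 L/h
At steady state, F × (Dose/τ) = Css × CL.
Dose = Css × CL × τ / F = 6.43 × 1.979 × 5.28 / 0.58 = 115.8 mg

115.8 mg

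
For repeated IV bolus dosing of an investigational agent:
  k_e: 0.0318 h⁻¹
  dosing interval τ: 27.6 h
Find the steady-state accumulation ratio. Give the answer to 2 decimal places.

e^(−kτ) = e^(−0.03180 × 27.6) = 0.4157
Accumulation ratio R = 1 / (1 − e^(−kτ)) = 1 / (1 − 0.4157) = 1.711

1.71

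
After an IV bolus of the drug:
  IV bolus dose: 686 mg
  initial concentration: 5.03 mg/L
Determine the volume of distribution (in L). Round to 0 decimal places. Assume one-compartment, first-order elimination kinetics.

136 L

Vd = Dose / C₀ = 686.0 / 5.03 = 136.4 L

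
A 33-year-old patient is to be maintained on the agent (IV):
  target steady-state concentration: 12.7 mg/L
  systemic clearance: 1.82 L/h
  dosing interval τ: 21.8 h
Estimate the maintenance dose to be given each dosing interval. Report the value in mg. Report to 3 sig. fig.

504 mg

At steady state, Dose/τ = Css × CL.
Dose = Css × CL × τ = 12.7 × 1.820 × 21.8 = 503.9 mg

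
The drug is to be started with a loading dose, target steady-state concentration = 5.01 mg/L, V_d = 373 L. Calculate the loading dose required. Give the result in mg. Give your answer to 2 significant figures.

LD = Css × Vd = 5.01 × 373 = 1869 mg

1900 mg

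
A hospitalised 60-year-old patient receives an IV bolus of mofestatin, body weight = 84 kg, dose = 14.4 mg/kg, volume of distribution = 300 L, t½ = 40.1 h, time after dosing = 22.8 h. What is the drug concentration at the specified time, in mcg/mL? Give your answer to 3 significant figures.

Total dose = 14.4 × 84 = 1210 mg
C₀ = Dose / Vd = 1210 / 300 = 4.033 mg/L
k = ln2 / t½ = 0.693147 / 40.1 = 0.01729 h⁻¹
C = C₀ · e^(−k·t) = 4.033 × e^(−0.01729 × 22.8)
  = 4.033 × 0.6742 = 2.719 mg/L
(2.719 mg/L = 2.719 mcg/mL)

2.72 mcg/mL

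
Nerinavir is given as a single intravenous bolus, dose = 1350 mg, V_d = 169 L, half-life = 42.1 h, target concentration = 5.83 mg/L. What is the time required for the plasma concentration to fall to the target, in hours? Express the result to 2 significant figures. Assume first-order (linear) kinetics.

C₀ = Dose / Vd = 1350 / 169 = 7.988 mg/L
k = ln2 / t½ = 0.693147 / 42.1 = 0.01646 h⁻¹
t = ln(C₀ / C) / k = ln(7.988 / 5.83) / 0.01646
  = ln(1.370) / 0.01646 = 0.3148 / 0.01646 = 19.13 h

19 h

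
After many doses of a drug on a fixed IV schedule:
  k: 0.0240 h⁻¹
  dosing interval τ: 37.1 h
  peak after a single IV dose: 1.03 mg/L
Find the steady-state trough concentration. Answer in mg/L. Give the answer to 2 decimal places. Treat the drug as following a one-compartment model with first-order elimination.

0.72 mg/L

e^(−kτ) = e^(−0.02400 × 37.1) = 0.4105
Accumulation ratio R = 1 / (1 − e^(−kτ)) = 1 / (1 − 0.4105) = 1.696
Steady-state trough = C₀ × R × e^(−kτ) = 1.03 × 1.696 × 0.4105 = 0.7171 mg/L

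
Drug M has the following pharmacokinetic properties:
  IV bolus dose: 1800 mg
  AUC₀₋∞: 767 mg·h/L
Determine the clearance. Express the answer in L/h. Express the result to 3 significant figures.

2.35 L/h

CL = Dose / AUC = 1800 / 767 = 2.347 L/h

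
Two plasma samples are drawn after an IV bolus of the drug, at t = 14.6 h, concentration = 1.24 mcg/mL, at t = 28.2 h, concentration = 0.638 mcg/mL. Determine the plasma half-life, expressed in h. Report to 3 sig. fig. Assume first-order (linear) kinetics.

k = ln(C₁/C₂) / (t₂ − t₁) = ln(1.24/0.638) / (28.2 − 14.6)
  = 0.6645 / 13.60 = 0.04886 h⁻¹
t½ = ln2 / k = 0.693147 / 0.04886 = 14.19 h

14.2 h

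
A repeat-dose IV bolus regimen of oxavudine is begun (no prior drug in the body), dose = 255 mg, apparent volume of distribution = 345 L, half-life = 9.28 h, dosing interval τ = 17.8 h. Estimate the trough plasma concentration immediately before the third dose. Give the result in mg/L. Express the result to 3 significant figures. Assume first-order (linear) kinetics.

C₀ per dose = Dose / Vd = 255 / 345 = 0.7391 mg/L
k = ln2 / t½ = 0.693147 / 9.28 = 0.07469 h⁻¹
Fraction remaining after one interval: r = e^(−kτ) = e^(−0.07469 × 17.8) = 0.2646
Before dose 3, 2 doses have been given (aged 1τ, 2τ).
C_trough = C₀ × (r + r²) = 0.7391 × (0.2646 + 0.07001) = 0.2473 mg/L

0.247 mg/L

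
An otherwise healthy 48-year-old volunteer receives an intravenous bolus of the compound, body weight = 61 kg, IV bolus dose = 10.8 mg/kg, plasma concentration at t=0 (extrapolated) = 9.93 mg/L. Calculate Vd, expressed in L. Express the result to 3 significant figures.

Dose = 10.8 × 61 = 658.8 mg
Vd = Dose / C₀ = 658.8 / 9.93 = 66.34 L

66.3 L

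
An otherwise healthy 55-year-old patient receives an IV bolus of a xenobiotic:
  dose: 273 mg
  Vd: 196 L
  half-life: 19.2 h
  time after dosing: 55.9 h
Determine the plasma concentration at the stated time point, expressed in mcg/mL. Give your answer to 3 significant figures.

C₀ = Dose / Vd = 273.0 / 196 = 1.393 mg/L
k = ln2 / t½ = 0.693147 / 19.2 = 0.03610 h⁻¹
C = C₀ · e^(−k·t) = 1.393 × e^(−0.03610 × 55.9)
  = 1.393 × 0.1329 = 0.1851 mg/L
(0.1851 mg/L = 0.1851 mcg/mL)

0.185 mcg/mL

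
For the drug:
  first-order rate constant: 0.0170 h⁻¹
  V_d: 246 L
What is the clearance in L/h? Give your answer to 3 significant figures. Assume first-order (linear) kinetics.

4.18 L/h

CL = k × Vd = 0.0170 × 246 = 4.182 L/h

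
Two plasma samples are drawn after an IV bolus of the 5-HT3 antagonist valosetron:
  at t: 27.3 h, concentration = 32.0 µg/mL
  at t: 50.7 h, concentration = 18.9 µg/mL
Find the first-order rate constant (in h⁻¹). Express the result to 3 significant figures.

0.0225 h⁻¹

k = ln(C₁/C₂) / (t₂ − t₁) = ln(32.0/18.9) / (50.7 − 27.3)
  = 0.5266 / 23.40 = 0.02250 h⁻¹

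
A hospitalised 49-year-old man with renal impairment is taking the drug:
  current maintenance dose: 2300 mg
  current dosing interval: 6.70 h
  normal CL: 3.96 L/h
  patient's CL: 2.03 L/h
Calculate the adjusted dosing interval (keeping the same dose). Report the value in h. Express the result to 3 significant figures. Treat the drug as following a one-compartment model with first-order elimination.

13.1 h

To keep the same average steady-state level, dosing rate must scale with clearance.
CL ratio = 2.03 / 3.96 = 0.5126
New interval (same dose) = 6.70 / 0.5126 = 13.07 h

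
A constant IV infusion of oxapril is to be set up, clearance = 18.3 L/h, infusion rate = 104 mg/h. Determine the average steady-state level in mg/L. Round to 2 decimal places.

At steady state Css = R₀ / CL = 104 / 18.30 = 5.683 mg/L

5.68 mg/L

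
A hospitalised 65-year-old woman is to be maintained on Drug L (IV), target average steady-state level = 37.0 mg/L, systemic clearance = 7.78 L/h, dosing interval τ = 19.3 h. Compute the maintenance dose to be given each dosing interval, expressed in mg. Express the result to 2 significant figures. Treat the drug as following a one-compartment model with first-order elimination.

At steady state, Dose/τ = Css × CL.
Dose = Css × CL × τ = 37.0 × 7.780 × 19.3 = 5556 mg

5600 mg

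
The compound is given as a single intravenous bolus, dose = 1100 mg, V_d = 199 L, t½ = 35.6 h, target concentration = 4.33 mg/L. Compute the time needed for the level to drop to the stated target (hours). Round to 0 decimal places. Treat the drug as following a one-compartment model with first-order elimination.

C₀ = Dose / Vd = 1100 / 199 = 5.528 mg/L
k = ln2 / t½ = 0.693147 / 35.6 = 0.01947 h⁻¹
t = ln(C₀ / C) / k = ln(5.528 / 4.33) / 0.01947
  = ln(1.277) / 0.01947 = 0.2445 / 0.01947 = 12.56 h

13 h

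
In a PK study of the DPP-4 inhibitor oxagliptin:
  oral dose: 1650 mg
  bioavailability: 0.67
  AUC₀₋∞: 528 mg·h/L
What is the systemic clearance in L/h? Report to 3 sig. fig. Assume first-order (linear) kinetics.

CL = F·Dose / AUC = 0.67 × 1650 / 528 = 2.094 L/h

2.09 L/h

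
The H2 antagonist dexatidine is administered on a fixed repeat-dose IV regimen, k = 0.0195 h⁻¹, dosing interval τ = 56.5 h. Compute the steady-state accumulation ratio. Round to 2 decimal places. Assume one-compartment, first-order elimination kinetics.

e^(−kτ) = e^(−0.01950 × 56.5) = 0.3323
Accumulation ratio R = 1 / (1 − e^(−kτ)) = 1 / (1 − 0.3323) = 1.498

1.50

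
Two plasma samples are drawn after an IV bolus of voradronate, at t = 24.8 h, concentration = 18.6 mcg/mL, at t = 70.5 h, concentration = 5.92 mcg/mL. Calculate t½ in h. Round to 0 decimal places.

k = ln(C₁/C₂) / (t₂ − t₁) = ln(18.6/5.92) / (70.5 − 24.8)
  = 1.145 / 45.70 = 0.02505 h⁻¹
t½ = ln2 / k = 0.693147 / 0.02505 = 27.67 h

28 h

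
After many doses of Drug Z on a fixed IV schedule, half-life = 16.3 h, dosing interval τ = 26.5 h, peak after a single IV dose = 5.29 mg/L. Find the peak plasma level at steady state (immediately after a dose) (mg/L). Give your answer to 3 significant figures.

k = ln2 / t½ = 0.693147 / 16.3 = 0.04252 h⁻¹
e^(−kτ) = e^(−0.04252 × 26.5) = 0.3241
Accumulation ratio R = 1 / (1 − e^(−kτ)) = 1 / (1 − 0.3241) = 1.480
Steady-state peak = C₀ × R = 5.29 × 1.480 = 7.829 mg/L

7.83 mg/L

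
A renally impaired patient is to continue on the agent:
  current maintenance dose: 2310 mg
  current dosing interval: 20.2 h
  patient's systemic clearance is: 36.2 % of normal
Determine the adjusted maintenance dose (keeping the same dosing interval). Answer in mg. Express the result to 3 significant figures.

To keep the same average steady-state level, dosing rate must scale with clearance.
CL ratio = 36.2 / 100 = 0.3620
New dose (same interval) = 2310 × 0.3620 = 836.2 mg

836 mg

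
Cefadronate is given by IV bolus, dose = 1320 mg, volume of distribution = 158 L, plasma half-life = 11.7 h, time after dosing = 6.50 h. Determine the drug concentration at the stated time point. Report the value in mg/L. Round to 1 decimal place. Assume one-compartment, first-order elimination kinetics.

C₀ = Dose / Vd = 1320 / 158 = 8.354 mg/L
k = ln2 / t½ = 0.693147 / 11.7 = 0.05924 h⁻¹
C = C₀ · e^(−k·t) = 8.354 × e^(−0.05924 × 6.50)
  = 8.354 × 0.6804 = 5.684 mg/L

5.7 mg/L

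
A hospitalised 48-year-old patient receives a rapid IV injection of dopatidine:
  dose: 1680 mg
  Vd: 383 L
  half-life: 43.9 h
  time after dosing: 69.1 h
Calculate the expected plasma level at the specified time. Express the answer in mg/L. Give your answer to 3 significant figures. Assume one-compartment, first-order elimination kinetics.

1.47 mg/L

C₀ = Dose / Vd = 1680 / 383 = 4.386 mg/L
k = ln2 / t½ = 0.693147 / 43.9 = 0.01579 h⁻¹
C = C₀ · e^(−k·t) = 4.386 × e^(−0.01579 × 69.1)
  = 4.386 × 0.3359 = 1.473 mg/L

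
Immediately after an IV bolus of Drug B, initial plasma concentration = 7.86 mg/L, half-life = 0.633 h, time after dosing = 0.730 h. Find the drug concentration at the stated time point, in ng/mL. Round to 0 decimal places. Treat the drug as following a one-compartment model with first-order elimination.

k = ln2 / t½ = 0.693147 / 0.633 = 1.095 h⁻¹
C = C₀ · e^(−k·t) = 7.860 × e^(−1.095 × 0.730)
  = 7.860 × 0.4496 = 3.534 mg/L
Convert: 3.534 mg/L × 1000 = 3534 ng/mL

3534 ng/mL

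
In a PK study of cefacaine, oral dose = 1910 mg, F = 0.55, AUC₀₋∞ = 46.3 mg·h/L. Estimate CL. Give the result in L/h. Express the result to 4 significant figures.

22.69 L/h

CL = F·Dose / AUC = 0.55 × 1910 / 46.3 = 22.69 L/h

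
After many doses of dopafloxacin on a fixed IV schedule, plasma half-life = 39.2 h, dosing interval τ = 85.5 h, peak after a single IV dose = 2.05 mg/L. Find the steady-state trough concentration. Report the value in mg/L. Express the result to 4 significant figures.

0.5799 mg/L

k = ln2 / t½ = 0.693147 / 39.2 = 0.01768 h⁻¹
e^(−kτ) = e^(−0.01768 × 85.5) = 0.2205
Accumulation ratio R = 1 / (1 − e^(−kτ)) = 1 / (1 − 0.2205) = 1.283
Steady-state trough = C₀ × R × e^(−kτ) = 2.05 × 1.283 × 0.2205 = 0.5799 mg/L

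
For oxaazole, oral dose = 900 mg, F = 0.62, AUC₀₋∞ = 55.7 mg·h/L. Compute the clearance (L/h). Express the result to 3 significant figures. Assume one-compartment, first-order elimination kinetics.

10.0 L/h

CL = F·Dose / AUC = 0.62 × 900 / 55.7 = 10.02 L/h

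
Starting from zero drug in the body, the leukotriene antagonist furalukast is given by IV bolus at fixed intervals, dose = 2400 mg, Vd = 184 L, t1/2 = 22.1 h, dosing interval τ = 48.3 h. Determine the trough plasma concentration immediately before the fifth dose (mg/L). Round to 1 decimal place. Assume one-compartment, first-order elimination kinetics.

3.7 mg/L

C₀ per dose = Dose / Vd = 2400 / 184 = 13.04 mg/L
k = ln2 / t½ = 0.693147 / 22.1 = 0.03136 h⁻¹
Fraction remaining after one interval: r = e^(−kτ) = e^(−0.03136 × 48.3) = 0.2199
Before dose 5, 4 doses have been given (aged 1τ, 2τ, 3τ, 4τ).
C_trough = C₀ × (r + r² + … + r^4) = C₀ × r(1−r^4)/(1−r)
        = 13.04 × 0.2199 × (1 − 0.002338) / (1 − 0.2199) = 3.667 mg/L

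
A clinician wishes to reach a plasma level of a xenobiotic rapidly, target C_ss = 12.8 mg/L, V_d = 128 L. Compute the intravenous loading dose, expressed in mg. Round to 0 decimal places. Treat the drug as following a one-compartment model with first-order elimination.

1638 mg

LD = Css × Vd = 12.8 × 128 = 1638 mg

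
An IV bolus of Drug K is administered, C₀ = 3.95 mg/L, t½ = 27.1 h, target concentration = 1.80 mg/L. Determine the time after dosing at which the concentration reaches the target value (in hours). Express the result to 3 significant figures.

30.7 h

k = ln2 / t½ = 0.693147 / 27.1 = 0.02558 h⁻¹
t = ln(C₀ / C) / k = ln(3.950 / 1.80) / 0.02558
  = ln(2.194) / 0.02558 = 0.7857 / 0.02558 = 30.72 h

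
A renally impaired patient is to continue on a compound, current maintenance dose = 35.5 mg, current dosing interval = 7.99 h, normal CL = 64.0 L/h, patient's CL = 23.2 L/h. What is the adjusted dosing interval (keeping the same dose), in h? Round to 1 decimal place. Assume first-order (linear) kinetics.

To keep the same average steady-state level, dosing rate must scale with clearance.
CL ratio = 23.2 / 64.0 = 0.3625
New interval (same dose) = 7.99 / 0.3625 = 22.04 h

22.0 h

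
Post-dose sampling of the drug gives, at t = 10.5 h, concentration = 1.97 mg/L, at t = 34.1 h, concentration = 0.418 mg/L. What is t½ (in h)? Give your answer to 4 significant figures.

k = ln(C₁/C₂) / (t₂ − t₁) = ln(1.97/0.418) / (34.1 − 10.5)
  = 1.550 / 23.60 = 0.06568 h⁻¹
t½ = ln2 / k = 0.693147 / 0.06568 = 10.55 h

10.55 h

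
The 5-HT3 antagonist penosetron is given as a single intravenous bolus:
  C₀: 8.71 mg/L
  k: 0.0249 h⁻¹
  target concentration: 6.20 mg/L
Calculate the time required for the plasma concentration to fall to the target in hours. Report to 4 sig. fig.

13.65 h

t = ln(C₀ / C) / k = ln(8.710 / 6.20) / 0.02490
  = ln(1.405) / 0.02490 = 0.3400 / 0.02490 = 13.65 h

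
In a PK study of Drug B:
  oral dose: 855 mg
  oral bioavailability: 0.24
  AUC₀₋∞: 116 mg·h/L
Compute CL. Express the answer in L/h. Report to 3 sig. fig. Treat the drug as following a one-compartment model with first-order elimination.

1.77 L/h

CL = F·Dose / AUC = 0.24 × 855 / 116 = 1.769 L/h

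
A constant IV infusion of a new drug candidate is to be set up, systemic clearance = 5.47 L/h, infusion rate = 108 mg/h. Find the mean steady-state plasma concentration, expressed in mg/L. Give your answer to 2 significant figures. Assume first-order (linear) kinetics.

20 mg/L

At steady state Css = R₀ / CL = 108 / 5.470 = 19.74 mg/L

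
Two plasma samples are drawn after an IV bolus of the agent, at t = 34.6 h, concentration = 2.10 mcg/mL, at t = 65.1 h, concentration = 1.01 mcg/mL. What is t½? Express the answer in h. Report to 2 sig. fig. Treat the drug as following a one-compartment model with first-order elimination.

k = ln(C₁/C₂) / (t₂ − t₁) = ln(2.10/1.01) / (65.1 − 34.6)
  = 0.7320 / 30.50 = 0.02400 h⁻¹
t½ = ln2 / k = 0.693147 / 0.02400 = 28.88 h

29 h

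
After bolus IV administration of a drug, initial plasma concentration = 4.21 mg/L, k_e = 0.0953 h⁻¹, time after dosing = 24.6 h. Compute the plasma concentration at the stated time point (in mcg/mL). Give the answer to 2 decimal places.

0.40 mcg/mL

C = C₀ · e^(−k·t) = 4.210 × e^(−0.09530 × 24.6)
  = 4.210 × 0.09591 = 0.4038 mg/L
(0.4038 mg/L = 0.4038 mcg/mL)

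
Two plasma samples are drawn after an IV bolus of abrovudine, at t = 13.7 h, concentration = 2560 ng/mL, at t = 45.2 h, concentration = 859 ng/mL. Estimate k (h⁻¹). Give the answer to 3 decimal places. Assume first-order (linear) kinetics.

k = ln(C₁/C₂) / (t₂ − t₁) = ln(2560/859) / (45.2 − 13.7)
  = 1.092 / 31.50 = 0.03467 h⁻¹

0.035 h⁻¹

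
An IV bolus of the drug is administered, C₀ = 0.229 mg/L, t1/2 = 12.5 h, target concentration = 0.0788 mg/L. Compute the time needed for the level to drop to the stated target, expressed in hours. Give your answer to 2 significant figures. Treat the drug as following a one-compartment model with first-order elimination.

k = ln2 / t½ = 0.693147 / 12.5 = 0.05545 h⁻¹
t = ln(C₀ / C) / k = ln(0.2290 / 0.0788) / 0.05545
  = ln(2.906) / 0.05545 = 1.067 / 0.05545 = 19.24 h

19 h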